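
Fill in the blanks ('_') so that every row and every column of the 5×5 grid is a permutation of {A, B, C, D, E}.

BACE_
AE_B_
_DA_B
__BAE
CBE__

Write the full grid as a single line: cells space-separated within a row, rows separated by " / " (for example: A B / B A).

(r1,c5) = D
(r2,c3) = D
(r2,c5) = C
(r3,c1) = E
(r3,c4) = C
(r4,c1) = D
(r4,c2) = C
(r5,c4) = D
(r5,c5) = A

B A C E D / A E D B C / E D A C B / D C B A E / C B E D A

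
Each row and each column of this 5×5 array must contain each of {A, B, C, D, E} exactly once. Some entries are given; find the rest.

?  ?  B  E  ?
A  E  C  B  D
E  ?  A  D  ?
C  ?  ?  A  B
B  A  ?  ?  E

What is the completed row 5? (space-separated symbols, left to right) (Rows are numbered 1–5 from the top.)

(r1,c1) = D
(r1,c2) = C
(r1,c5) = A
(r3,c2) = B
(r3,c5) = C
(r4,c2) = D
(r4,c3) = E
(r5,c3) = D
(r5,c4) = C

B A D C E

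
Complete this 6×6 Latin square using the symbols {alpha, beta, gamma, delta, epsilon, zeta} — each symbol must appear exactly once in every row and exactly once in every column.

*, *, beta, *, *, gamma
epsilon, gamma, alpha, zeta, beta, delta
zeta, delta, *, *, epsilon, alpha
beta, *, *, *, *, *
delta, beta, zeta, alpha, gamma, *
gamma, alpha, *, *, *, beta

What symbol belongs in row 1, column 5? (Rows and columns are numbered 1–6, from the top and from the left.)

delta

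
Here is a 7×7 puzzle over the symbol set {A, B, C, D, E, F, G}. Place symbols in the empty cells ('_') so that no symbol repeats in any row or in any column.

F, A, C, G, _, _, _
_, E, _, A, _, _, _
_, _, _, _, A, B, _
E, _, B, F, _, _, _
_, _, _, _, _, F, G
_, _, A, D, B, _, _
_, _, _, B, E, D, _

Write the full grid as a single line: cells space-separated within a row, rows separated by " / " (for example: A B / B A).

F A C G D E B / B E G A F C D / D G E C A B F / E D B F G A C / A B D E C F G / C F A D B G E / G C F B E D A

(r1,c5) = D
(r1,c6) = E
(r1,c7) = B
(r5,c5) = C
(r4,c5) = G
(r5,c4) = E
(r2,c5) = F
(r3,c4) = C
(r5,c3) = D
(r2,c3) = G
(r2,c6) = C
(r2,c7) = D
(r4,c6) = A
(r4,c7) = C
(r5,c2) = B
(r6,c6) = G
(r7,c3) = F
(r7,c7) = A
(r2,c1) = B
(r3,c3) = E
(r3,c7) = F
(r4,c2) = D
(r5,c1) = A
(r6,c1) = C
(r6,c2) = F
(r6,c7) = E
(r7,c1) = G
(r7,c2) = C
(r3,c1) = D
(r3,c2) = G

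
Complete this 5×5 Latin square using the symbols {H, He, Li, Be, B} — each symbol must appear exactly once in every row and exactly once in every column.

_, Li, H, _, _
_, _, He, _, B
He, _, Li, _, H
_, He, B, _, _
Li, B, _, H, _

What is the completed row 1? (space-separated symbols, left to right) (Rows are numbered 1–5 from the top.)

(r3,c2) = Be
(r3,c4) = B
(r5,c3) = Be
(r5,c5) = He
(r1,c5) = Be
(r2,c2) = H
(r4,c5) = Li
(r1,c1) = B
(r1,c4) = He

B Li H He Be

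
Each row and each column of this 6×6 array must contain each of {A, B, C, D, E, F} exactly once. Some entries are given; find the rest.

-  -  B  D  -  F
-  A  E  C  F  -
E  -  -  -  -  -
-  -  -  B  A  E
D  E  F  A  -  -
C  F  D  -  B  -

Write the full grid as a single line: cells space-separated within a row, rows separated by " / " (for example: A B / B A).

A C B D E F / B A E C F D / E B A F D C / F D C B A E / D E F A C B / C F D E B A

Cell (r1,c1): row 1 has {B,D,F}; column 1 has {C,D,E} → A.
Cell (r1,c2): row 1 has {A,B,D,F}; column 2 has {A,E,F} → C.
Cell (r1,c5): row 1 has {A,B,C,D,F}; column 5 has {A,B,F} → E.
Cell (r2,c1): row 2 has {A,C,E,F}; column 1 has {A,C,D,E} → B.
Cell (r2,c6): row 2 has {A,B,C,E,F}; column 6 has {E,F} → D.
Cell (r3,c4): row 3 has {E}; column 4 has {A,B,C,D} → F.
Cell (r4,c1): row 4 has {A,B,E}; column 1 has {A,B,C,D,E} → F.
Cell (r4,c2): row 4 has {A,B,E,F}; column 2 has {A,C,E,F} → D.
Cell (r4,c3): row 4 has {A,B,D,E,F}; column 3 has {B,D,E,F} → C.
Cell (r5,c5): row 5 has {A,D,E,F}; column 5 has {A,B,E,F} → C.
Cell (r5,c6): row 5 has {A,C,D,E,F}; column 6 has {D,E,F} → B.
Cell (r6,c4): row 6 has {B,C,D,F}; column 4 has {A,B,C,D,F} → E.
Cell (r6,c6): row 6 has {B,C,D,E,F}; column 6 has {B,D,E,F} → A.
Cell (r3,c2): row 3 has {E,F}; column 2 has {A,C,D,E,F} → B.
Cell (r3,c3): row 3 has {B,E,F}; column 3 has {B,C,D,E,F} → A.
Cell (r3,c5): row 3 has {A,B,E,F}; column 5 has {A,B,C,E,F} → D.
Cell (r3,c6): row 3 has {A,B,D,E,F}; column 6 has {A,B,D,E,F} → C.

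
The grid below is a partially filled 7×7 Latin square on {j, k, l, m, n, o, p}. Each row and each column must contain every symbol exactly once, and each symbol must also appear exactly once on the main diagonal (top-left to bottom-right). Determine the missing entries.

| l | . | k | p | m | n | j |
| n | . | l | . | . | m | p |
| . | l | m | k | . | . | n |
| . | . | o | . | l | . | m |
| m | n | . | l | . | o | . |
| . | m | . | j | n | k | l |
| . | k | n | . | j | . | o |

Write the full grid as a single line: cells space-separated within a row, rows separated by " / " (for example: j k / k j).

l o k p m n j / n j l o k m p / j l m k o p n / k p o n l j m / m n j l p o k / o m p j n k l / p k n m j l o

(r1,c2) = o
(r2,c2) = j
(r2,c4) = o
(r2,c5) = k
(r4,c2) = p
(r4,c4) = n
(r4,c6) = j
(r5,c5) = p
(r5,c7) = k
(r6,c3) = p
(r7,c1) = p
(r7,c4) = m
(r7,c6) = l
(r3,c5) = o
(r3,c6) = p
(r4,c1) = k
(r5,c3) = j
(r6,c1) = o
(r3,c1) = j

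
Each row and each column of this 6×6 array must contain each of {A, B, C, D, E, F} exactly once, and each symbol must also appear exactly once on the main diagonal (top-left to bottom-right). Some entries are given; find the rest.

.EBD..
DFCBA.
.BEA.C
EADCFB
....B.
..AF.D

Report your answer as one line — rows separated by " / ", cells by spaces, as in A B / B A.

(r1,c1) = A
(r1,c5) = C
(r1,c6) = F
(r2,c6) = E
(r3,c1) = F
(r3,c5) = D
(r5,c1) = C
(r5,c2) = D
(r5,c3) = F
(r5,c4) = E
(r5,c6) = A
(r6,c1) = B
(r6,c2) = C
(r6,c5) = E

A E B D C F / D F C B A E / F B E A D C / E A D C F B / C D F E B A / B C A F E D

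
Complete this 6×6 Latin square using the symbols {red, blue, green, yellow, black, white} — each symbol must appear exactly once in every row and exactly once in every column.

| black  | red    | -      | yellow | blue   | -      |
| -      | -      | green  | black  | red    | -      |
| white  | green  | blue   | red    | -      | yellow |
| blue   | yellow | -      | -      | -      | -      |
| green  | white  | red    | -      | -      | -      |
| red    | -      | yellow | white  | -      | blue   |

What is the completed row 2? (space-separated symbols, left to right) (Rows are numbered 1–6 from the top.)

(r1,c3): row 1 has {red,blue,yellow,black}; column 3 has {red,blue,green,yellow}, so it must be white.
(r1,c6): row 1 has {red,blue,yellow,black,white}; column 6 has {blue,yellow}, so it must be green.
(r2,c1): row 2 has {red,green,black}; column 1 has {red,blue,green,black,white}, so it must be yellow.
(r2,c2): row 2 has {red,green,yellow,black}; column 2 has {red,green,yellow,white}, so it must be blue.
(r2,c6): row 2 has {red,blue,green,yellow,black}; column 6 has {blue,green,yellow}, so it must be white.

yellow blue green black red white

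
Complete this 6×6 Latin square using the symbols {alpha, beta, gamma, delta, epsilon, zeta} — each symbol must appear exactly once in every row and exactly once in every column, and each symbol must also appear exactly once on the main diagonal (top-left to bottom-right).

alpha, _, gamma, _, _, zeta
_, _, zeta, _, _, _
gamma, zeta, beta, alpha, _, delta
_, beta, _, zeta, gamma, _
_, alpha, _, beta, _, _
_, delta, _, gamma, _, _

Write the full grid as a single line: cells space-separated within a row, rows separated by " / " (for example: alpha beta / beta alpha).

alpha epsilon gamma delta beta zeta / delta gamma zeta epsilon alpha beta / gamma zeta beta alpha epsilon delta / epsilon beta delta zeta gamma alpha / zeta alpha epsilon beta delta gamma / beta delta alpha gamma zeta epsilon

(r1,c2) = epsilon
(r1,c4) = delta
(r1,c5) = beta
(r2,c2) = gamma
(r2,c4) = epsilon
(r3,c5) = epsilon
(r5,c5) = delta
(r6,c6) = epsilon
(r2,c5) = alpha
(r2,c6) = beta
(r4,c6) = alpha
(r5,c3) = epsilon
(r5,c6) = gamma
(r6,c3) = alpha
(r6,c5) = zeta
(r2,c1) = delta
(r4,c1) = epsilon
(r4,c3) = delta
(r5,c1) = zeta
(r6,c1) = beta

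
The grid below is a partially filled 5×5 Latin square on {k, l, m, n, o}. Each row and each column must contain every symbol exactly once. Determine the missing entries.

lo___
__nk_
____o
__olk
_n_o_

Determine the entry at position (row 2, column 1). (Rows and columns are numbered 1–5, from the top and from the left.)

o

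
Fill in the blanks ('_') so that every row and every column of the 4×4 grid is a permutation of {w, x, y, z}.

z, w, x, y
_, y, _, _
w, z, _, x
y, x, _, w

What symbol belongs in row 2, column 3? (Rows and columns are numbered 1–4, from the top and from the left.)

Cell (r2,c1): row 2 has {y}; column 1 has {w,y,z} → x.
Cell (r2,c4): row 2 has {x,y}; column 4 has {w,x,y} → z.
Cell (r3,c3): row 3 has {w,x,z}; column 3 has {x} → y.
Cell (r4,c3): row 4 has {w,x,y}; column 3 has {x,y} → z.
Cell (r2,c3): row 2 has {x,y,z}; column 3 has {x,y,z} → w.

w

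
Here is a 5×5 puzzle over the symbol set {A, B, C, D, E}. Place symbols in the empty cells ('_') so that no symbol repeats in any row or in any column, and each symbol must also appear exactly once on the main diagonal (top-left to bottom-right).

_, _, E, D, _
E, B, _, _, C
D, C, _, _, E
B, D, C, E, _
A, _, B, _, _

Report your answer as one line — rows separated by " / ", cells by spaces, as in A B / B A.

C A E D B / E B D A C / D C A B E / B D C E A / A E B C D

(r1,c1) = C
(r1,c2) = A
(r1,c5) = B
(r2,c4) = A
(r3,c3) = A
(r3,c4) = B
(r4,c5) = A
(r5,c2) = E
(r5,c4) = C
(r5,c5) = D
(r2,c3) = D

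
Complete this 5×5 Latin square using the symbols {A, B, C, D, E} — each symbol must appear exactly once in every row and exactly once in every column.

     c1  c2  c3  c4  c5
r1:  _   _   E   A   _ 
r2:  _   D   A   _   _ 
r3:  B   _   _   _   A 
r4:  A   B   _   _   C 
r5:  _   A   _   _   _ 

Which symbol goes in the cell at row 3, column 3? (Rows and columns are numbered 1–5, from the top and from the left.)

row 1 has {A,E}; column 2 has {A,B,D} — only C is left for (r1,c2).
row 3 has {A,B}; column 2 has {A,B,C,D} — only E is left for (r3,c2).
row 4 has {A,B,C}; column 3 has {A,E} — only D is left for (r4,c3).
row 4 has {A,B,C,D}; column 4 has {A} — only E is left for (r4,c4).
row 1 has {A,C,E}; column 1 has {A,B} — only D is left for (r1,c1).
row 1 has {A,C,D,E}; column 5 has {A,C} — only B is left for (r1,c5).
row 2 has {A,D}; column 5 has {A,B,C} — only E is left for (r2,c5).
row 3 has {A,B,E}; column 3 has {A,D,E} — only C is left for (r3,c3).

C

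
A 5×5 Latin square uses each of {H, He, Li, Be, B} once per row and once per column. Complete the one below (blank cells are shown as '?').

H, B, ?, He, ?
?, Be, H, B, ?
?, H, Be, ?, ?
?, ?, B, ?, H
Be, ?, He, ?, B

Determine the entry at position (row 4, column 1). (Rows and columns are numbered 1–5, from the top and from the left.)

Li

(r1,c3): row 1 has {H,He,B}; column 3 has {H,He,Be,B}, so it must be Li.
(r1,c5): row 1 has {H,He,Li,B}; column 5 has {H,B}, so it must be Be.
(r3,c4): row 3 has {H,Be}; column 4 has {He,B}, so it must be Li.
(r3,c5): row 3 has {H,Li,Be}; column 5 has {H,Be,B}, so it must be He.
(r4,c4): row 4 has {H,B}; column 4 has {He,Li,B}, so it must be Be.
(r5,c2): row 5 has {He,Be,B}; column 2 has {H,Be,B}, so it must be Li.
(r5,c4): row 5 has {He,Li,Be,B}; column 4 has {He,Li,Be,B}, so it must be H.
(r2,c5): row 2 has {H,Be,B}; column 5 has {H,He,Be,B}, so it must be Li.
(r3,c1): row 3 has {H,He,Li,Be}; column 1 has {H,Be}, so it must be B.
(r4,c2): row 4 has {H,Be,B}; column 2 has {H,Li,Be,B}, so it must be He.
(r2,c1): row 2 has {H,Li,Be,B}; column 1 has {H,Be,B}, so it must be He.
(r4,c1): row 4 has {H,He,Be,B}; column 1 has {H,He,Be,B}, so it must be Li.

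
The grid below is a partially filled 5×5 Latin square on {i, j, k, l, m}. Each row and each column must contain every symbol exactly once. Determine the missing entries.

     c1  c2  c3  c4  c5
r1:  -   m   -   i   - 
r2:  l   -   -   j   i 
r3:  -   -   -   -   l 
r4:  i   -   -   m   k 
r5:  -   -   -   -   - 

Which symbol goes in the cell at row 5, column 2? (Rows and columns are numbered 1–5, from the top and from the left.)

i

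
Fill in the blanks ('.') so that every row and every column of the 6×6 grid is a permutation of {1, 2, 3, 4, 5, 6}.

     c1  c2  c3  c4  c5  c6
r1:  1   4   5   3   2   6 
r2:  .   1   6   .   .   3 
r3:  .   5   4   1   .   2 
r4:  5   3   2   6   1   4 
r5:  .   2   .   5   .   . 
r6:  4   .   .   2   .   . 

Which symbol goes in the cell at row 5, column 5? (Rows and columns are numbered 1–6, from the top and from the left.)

Cell (r2,c1): row 2 has {1,3,6}; column 1 has {1,4,5} → 2.
Cell (r2,c4): row 2 has {1,2,3,6}; column 4 has {1,2,3,5,6} → 4.
Cell (r2,c5): row 2 has {1,2,3,4,6}; column 5 has {1,2} → 5.
Cell (r5,c6): row 5 has {2,5}; column 6 has {2,3,4,6} → 1.
Cell (r6,c2): row 6 has {2,4}; column 2 has {1,2,3,4,5} → 6.
Cell (r6,c5): row 6 has {2,4,6}; column 5 has {1,2,5} → 3.
Cell (r6,c6): row 6 has {2,3,4,6}; column 6 has {1,2,3,4,6} → 5.
Cell (r3,c5): row 3 has {1,2,4,5}; column 5 has {1,2,3,5} → 6.
Cell (r5,c3): row 5 has {1,2,5}; column 3 has {2,4,5,6} → 3.
Cell (r5,c5): row 5 has {1,2,3,5}; column 5 has {1,2,3,5,6} → 4.

4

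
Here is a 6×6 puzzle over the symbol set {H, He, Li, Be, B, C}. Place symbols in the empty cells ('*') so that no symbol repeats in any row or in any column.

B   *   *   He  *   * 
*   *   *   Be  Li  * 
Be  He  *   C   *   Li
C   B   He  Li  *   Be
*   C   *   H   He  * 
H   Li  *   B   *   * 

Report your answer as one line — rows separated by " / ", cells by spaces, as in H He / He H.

B Be Li He C H / He H B Be Li C / Be He H C B Li / C B He Li H Be / Li C Be H He B / H Li C B Be He

Cell (r2,c1): row 2 has {Li,Be}; column 1 has {H,Be,B,C} → He.
Cell (r2,c2): row 2 has {He,Li,Be}; column 2 has {He,Li,B,C} → H.
Cell (r4,c5): row 4 has {He,Li,Be,B,C}; column 5 has {He,Li} → H.
Cell (r5,c1): row 5 has {H,He,C}; column 1 has {H,He,Be,B,C} → Li.
Cell (r5,c6): row 5 has {H,He,Li,C}; column 6 has {Li,Be} → B.
Cell (r1,c2): row 1 has {He,B}; column 2 has {H,He,Li,B,C} → Be.
Cell (r1,c5): row 1 has {He,Be,B}; column 5 has {H,He,Li} → C.
Cell (r1,c6): row 1 has {He,Be,B,C}; column 6 has {Li,Be,B} → H.
Cell (r2,c6): row 2 has {H,He,Li,Be}; column 6 has {H,Li,Be,B} → C.
Cell (r3,c5): row 3 has {He,Li,Be,C}; column 5 has {H,He,Li,C} → B.
Cell (r5,c3): row 5 has {H,He,Li,B,C}; column 3 has {He} → Be.
Cell (r6,c3): row 6 has {H,Li,B}; column 3 has {He,Be} → C.
Cell (r6,c5): row 6 has {H,Li,B,C}; column 5 has {H,He,Li,B,C} → Be.
Cell (r6,c6): row 6 has {H,Li,Be,B,C}; column 6 has {H,Li,Be,B,C} → He.
Cell (r1,c3): row 1 has {H,He,Be,B,C}; column 3 has {He,Be,C} → Li.
Cell (r2,c3): row 2 has {H,He,Li,Be,C}; column 3 has {He,Li,Be,C} → B.
Cell (r3,c3): row 3 has {He,Li,Be,B,C}; column 3 has {He,Li,Be,B,C} → H.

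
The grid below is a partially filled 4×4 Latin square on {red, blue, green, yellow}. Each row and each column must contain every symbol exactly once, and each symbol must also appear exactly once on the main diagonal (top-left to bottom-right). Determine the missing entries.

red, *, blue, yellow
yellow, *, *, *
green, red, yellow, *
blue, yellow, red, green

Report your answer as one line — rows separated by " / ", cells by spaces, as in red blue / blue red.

Cell (r1,c2): row 1 has {red,blue,yellow}; column 2 has {red,yellow} → green.
Cell (r2,c2): row 2 has {yellow}; column 2 has {red,green,yellow}; the diagonal has {red,green,yellow} → blue.
Cell (r2,c3): row 2 has {blue,yellow}; column 3 has {red,blue,yellow} → green.
Cell (r2,c4): row 2 has {blue,green,yellow}; column 4 has {green,yellow} → red.
Cell (r3,c4): row 3 has {red,green,yellow}; column 4 has {red,green,yellow} → blue.

red green blue yellow / yellow blue green red / green red yellow blue / blue yellow red green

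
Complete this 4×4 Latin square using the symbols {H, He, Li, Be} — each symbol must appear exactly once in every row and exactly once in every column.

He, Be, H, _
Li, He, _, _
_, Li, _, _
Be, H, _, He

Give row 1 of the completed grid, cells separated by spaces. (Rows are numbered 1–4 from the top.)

(r1,c4): row 1 has {H,He,Be}; column 4 has {He}, so it must be Li.

He Be H Li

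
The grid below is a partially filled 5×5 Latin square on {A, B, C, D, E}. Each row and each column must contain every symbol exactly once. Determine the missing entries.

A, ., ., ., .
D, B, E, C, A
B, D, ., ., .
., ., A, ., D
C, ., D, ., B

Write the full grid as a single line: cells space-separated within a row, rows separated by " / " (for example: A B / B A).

A E B D C / D B E C A / B D C A E / E C A B D / C A D E B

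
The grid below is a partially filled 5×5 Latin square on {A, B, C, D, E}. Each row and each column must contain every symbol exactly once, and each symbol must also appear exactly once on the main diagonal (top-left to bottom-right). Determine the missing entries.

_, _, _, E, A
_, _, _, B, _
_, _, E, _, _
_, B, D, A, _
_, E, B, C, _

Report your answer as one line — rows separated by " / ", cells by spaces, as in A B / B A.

B D C E A / D C A B E / C A E D B / E B D A C / A E B C D

row 1 has {A,E}; column 3 has {B,D,E} — only C is left for (r1,c3).
row 2 has {B}; column 3 has {B,C,D,E} — only A is left for (r2,c3).
row 3 has {E}; column 4 has {A,B,C,E} — only D is left for (r3,c4).
row 5 has {B,C,E}; column 5 has {A}; the diagonal has {A,E} — only D is left for (r5,c5).
row 1 has {A,C,E}; column 1 is empty so far; the diagonal has {A,D,E} — only B is left for (r1,c1).
row 1 has {A,B,C,E}; column 2 has {B,E} — only D is left for (r1,c2).
row 2 has {A,B}; column 2 has {B,D,E}; the diagonal has {A,B,D,E} — only C is left for (r2,c2).
row 2 has {A,B,C}; column 5 has {A,D} — only E is left for (r2,c5).
row 3 has {D,E}; column 2 has {B,C,D,E} — only A is left for (r3,c2).
row 4 has {A,B,D}; column 5 has {A,D,E} — only C is left for (r4,c5).
row 5 has {B,C,D,E}; column 1 has {B} — only A is left for (r5,c1).
row 2 has {A,B,C,E}; column 1 has {A,B} — only D is left for (r2,c1).
row 3 has {A,D,E}; column 1 has {A,B,D} — only C is left for (r3,c1).
row 3 has {A,C,D,E}; column 5 has {A,C,D,E} — only B is left for (r3,c5).
row 4 has {A,B,C,D}; column 1 has {A,B,C,D} — only E is left for (r4,c1).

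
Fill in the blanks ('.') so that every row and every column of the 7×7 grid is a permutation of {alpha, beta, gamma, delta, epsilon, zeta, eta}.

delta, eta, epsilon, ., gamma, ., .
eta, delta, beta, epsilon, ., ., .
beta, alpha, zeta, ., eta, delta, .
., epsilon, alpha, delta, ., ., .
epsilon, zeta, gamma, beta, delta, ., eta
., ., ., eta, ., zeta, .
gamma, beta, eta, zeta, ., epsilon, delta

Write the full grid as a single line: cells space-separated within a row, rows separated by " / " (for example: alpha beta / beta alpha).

delta eta epsilon alpha gamma beta zeta / eta delta beta epsilon zeta gamma alpha / beta alpha zeta gamma eta delta epsilon / zeta epsilon alpha delta beta eta gamma / epsilon zeta gamma beta delta alpha eta / alpha gamma delta eta epsilon zeta beta / gamma beta eta zeta alpha epsilon delta

At row 1, column 4: row 1 has {gamma,delta,epsilon,eta}; column 4 has {beta,delta,epsilon,zeta,eta}; that leaves alpha.
At row 1, column 6: row 1 has {alpha,gamma,delta,epsilon,eta}; column 6 has {delta,epsilon,zeta}; that leaves beta.
At row 1, column 7: row 1 has {alpha,beta,gamma,delta,epsilon,eta}; column 7 has {delta,eta}; that leaves zeta.
At row 3, column 4: row 3 has {alpha,beta,delta,zeta,eta}; column 4 has {alpha,beta,delta,epsilon,zeta,eta}; that leaves gamma.
At row 3, column 7: row 3 has {alpha,beta,gamma,delta,zeta,eta}; column 7 has {delta,zeta,eta}; that leaves epsilon.
At row 4, column 1: row 4 has {alpha,delta,epsilon}; column 1 has {beta,gamma,delta,epsilon,eta}; that leaves zeta.
At row 4, column 5: row 4 has {alpha,delta,epsilon,zeta}; column 5 has {gamma,delta,eta}; that leaves beta.
At row 4, column 7: row 4 has {alpha,beta,delta,epsilon,zeta}; column 7 has {delta,epsilon,zeta,eta}; that leaves gamma.
At row 5, column 6: row 5 has {beta,gamma,delta,epsilon,zeta,eta}; column 6 has {beta,delta,epsilon,zeta}; that leaves alpha.
At row 6, column 1: row 6 has {zeta,eta}; column 1 has {beta,gamma,delta,epsilon,zeta,eta}; that leaves alpha.
At row 6, column 2: row 6 has {alpha,zeta,eta}; column 2 has {alpha,beta,delta,epsilon,zeta,eta}; that leaves gamma.
At row 6, column 3: row 6 has {alpha,gamma,zeta,eta}; column 3 has {alpha,beta,gamma,epsilon,zeta,eta}; that leaves delta.
At row 6, column 5: row 6 has {alpha,gamma,delta,zeta,eta}; column 5 has {beta,gamma,delta,eta}; that leaves epsilon.
At row 6, column 7: row 6 has {alpha,gamma,delta,epsilon,zeta,eta}; column 7 has {gamma,delta,epsilon,zeta,eta}; that leaves beta.
At row 7, column 5: row 7 has {beta,gamma,delta,epsilon,zeta,eta}; column 5 has {beta,gamma,delta,epsilon,eta}; that leaves alpha.
At row 2, column 5: row 2 has {beta,delta,epsilon,eta}; column 5 has {alpha,beta,gamma,delta,epsilon,eta}; that leaves zeta.
At row 2, column 6: row 2 has {beta,delta,epsilon,zeta,eta}; column 6 has {alpha,beta,delta,epsilon,zeta}; that leaves gamma.
At row 2, column 7: row 2 has {beta,gamma,delta,epsilon,zeta,eta}; column 7 has {beta,gamma,delta,epsilon,zeta,eta}; that leaves alpha.
At row 4, column 6: row 4 has {alpha,beta,gamma,delta,epsilon,zeta}; column 6 has {alpha,beta,gamma,delta,epsilon,zeta}; that leaves eta.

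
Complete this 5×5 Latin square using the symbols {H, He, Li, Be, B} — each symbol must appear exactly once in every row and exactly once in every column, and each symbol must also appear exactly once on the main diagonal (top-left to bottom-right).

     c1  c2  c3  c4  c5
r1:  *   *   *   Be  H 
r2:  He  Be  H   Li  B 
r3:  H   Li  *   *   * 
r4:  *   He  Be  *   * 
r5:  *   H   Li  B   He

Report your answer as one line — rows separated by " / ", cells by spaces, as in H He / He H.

Li B He Be H / He Be H Li B / H Li B He Be / B He Be H Li / Be H Li B He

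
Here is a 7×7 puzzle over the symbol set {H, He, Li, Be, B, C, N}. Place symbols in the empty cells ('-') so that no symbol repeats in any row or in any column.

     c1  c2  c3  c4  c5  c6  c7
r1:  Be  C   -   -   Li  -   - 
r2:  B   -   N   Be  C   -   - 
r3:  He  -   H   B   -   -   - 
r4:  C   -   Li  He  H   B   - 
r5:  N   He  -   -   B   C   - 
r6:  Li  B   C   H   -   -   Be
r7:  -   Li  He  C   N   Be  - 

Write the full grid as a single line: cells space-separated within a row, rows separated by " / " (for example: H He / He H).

Be C B N Li H He / B H N Be C He Li / He N H B Be Li C / C Be Li He H B N / N He Be Li B C H / Li B C H He N Be / H Li He C N Be B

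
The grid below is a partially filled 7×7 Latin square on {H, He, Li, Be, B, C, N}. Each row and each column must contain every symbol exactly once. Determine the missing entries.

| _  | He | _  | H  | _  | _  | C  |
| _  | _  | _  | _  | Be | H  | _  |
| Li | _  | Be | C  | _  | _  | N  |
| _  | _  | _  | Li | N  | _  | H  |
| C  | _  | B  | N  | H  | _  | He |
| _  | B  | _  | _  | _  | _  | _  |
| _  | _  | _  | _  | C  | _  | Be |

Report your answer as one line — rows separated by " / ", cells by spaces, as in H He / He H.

Be He N H Li B C / N C Li He Be H B / Li H Be C B He N / B Be He Li N C H / C Li B N H Be He / H B C Be He N Li / He N H B C Li Be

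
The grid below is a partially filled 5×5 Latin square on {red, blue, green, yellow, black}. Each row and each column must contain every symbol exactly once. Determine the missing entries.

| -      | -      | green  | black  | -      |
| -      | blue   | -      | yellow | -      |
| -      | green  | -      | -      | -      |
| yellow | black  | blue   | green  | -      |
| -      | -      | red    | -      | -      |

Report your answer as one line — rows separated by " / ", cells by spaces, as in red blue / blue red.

blue red green black yellow / red blue black yellow green / black green yellow red blue / yellow black blue green red / green yellow red blue black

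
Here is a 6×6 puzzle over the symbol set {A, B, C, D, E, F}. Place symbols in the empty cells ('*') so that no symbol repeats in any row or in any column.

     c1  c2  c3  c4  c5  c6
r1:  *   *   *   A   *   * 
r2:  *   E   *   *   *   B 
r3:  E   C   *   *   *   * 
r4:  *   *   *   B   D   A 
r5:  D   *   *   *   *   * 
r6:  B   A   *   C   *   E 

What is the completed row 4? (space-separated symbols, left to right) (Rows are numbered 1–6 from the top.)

C F E B D A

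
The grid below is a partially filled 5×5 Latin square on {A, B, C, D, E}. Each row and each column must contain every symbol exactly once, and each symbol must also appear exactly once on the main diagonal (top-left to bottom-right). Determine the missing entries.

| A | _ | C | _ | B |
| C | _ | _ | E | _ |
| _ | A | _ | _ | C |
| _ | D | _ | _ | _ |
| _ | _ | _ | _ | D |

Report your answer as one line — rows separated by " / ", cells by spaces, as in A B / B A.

(r1,c2): row 1 has {A,B,C}; column 2 has {A,D}, so it must be E.
(r1,c4): row 1 has {A,B,C,E}; column 4 has {E}, so it must be D.
(r2,c2): row 2 has {C,E}; column 2 has {A,D,E}; the diagonal has {A,D}, so it must be B.
(r2,c5): row 2 has {B,C,E}; column 5 has {B,C,D}, so it must be A.
(r3,c3): row 3 has {A,C}; column 3 has {C}; the diagonal has {A,B,D}, so it must be E.
(r3,c4): row 3 has {A,C,E}; column 4 has {D,E}, so it must be B.
(r4,c4): row 4 has {D}; column 4 has {B,D,E}; the diagonal has {A,B,D,E}, so it must be C.
(r4,c5): row 4 has {C,D}; column 5 has {A,B,C,D}, so it must be E.
(r5,c2): row 5 has {D}; column 2 has {A,B,D,E}, so it must be C.
(r5,c4): row 5 has {C,D}; column 4 has {B,C,D,E}, so it must be A.
(r2,c3): row 2 has {A,B,C,E}; column 3 has {C,E}, so it must be D.
(r3,c1): row 3 has {A,B,C,E}; column 1 has {A,C}, so it must be D.
(r4,c1): row 4 has {C,D,E}; column 1 has {A,C,D}, so it must be B.
(r4,c3): row 4 has {B,C,D,E}; column 3 has {C,D,E}, so it must be A.
(r5,c1): row 5 has {A,C,D}; column 1 has {A,B,C,D}, so it must be E.
(r5,c3): row 5 has {A,C,D,E}; column 3 has {A,C,D,E}, so it must be B.

A E C D B / C B D E A / D A E B C / B D A C E / E C B A D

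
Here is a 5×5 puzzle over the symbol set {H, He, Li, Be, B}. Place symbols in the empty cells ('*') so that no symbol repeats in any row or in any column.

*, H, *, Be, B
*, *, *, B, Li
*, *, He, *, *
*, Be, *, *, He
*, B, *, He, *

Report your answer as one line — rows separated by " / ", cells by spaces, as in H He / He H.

He H Li Be B / Be He H B Li / B Li He H Be / H Be B Li He / Li B Be He H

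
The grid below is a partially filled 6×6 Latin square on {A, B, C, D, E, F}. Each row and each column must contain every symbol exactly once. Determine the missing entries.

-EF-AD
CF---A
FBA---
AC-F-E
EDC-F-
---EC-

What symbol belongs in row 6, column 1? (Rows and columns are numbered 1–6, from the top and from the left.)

row 1 has {A,D,E,F}; column 1 has {A,C,E,F} — only B is left for (r1,c1).
row 1 has {A,B,D,E,F}; column 4 has {E,F} — only C is left for (r1,c4).
row 3 has {A,B,F}; column 4 has {C,E,F} — only D is left for (r3,c4).
row 3 has {A,B,D,F}; column 5 has {A,C,F} — only E is left for (r3,c5).
row 3 has {A,B,D,E,F}; column 6 has {A,D,E} — only C is left for (r3,c6).
row 5 has {C,D,E,F}; column 6 has {A,C,D,E} — only B is left for (r5,c6).
row 6 has {C,E}; column 1 has {A,B,C,E,F} — only D is left for (r6,c1).

D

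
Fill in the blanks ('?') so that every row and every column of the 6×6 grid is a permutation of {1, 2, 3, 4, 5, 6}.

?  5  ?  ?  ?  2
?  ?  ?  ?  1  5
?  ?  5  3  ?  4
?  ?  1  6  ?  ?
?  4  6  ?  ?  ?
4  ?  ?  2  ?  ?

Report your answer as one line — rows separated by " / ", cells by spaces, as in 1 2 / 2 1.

(r2,c4) = 4
(r4,c6) = 3
(r5,c6) = 1
(r6,c3) = 3
(r6,c6) = 6
(r1,c3) = 4
(r1,c4) = 1
(r2,c3) = 2
(r4,c2) = 2
(r5,c4) = 5
(r6,c2) = 1
(r6,c5) = 5
(r3,c2) = 6
(r3,c5) = 2
(r4,c1) = 5
(r4,c5) = 4
(r5,c5) = 3
(r1,c5) = 6
(r2,c2) = 3
(r3,c1) = 1
(r5,c1) = 2
(r1,c1) = 3
(r2,c1) = 6

3 5 4 1 6 2 / 6 3 2 4 1 5 / 1 6 5 3 2 4 / 5 2 1 6 4 3 / 2 4 6 5 3 1 / 4 1 3 2 5 6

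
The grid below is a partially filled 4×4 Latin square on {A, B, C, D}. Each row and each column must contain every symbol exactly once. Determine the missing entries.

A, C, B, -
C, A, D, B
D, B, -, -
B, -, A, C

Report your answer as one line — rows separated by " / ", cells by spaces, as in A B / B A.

A C B D / C A D B / D B C A / B D A C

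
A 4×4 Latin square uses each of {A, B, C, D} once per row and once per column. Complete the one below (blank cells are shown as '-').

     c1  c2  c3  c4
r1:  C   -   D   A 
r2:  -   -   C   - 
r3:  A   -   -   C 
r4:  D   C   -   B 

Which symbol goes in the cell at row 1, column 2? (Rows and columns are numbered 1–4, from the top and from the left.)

row 1 has {A,C,D}; column 2 has {C} — only B is left for (r1,c2).

B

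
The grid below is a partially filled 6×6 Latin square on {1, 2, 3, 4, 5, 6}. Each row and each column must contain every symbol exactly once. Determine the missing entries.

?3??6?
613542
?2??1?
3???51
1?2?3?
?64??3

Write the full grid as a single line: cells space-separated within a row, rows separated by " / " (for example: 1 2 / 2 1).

Cell (r4,c2): row 4 has {1,3,5}; column 2 has {1,2,3,6} → 4.
Cell (r4,c3): row 4 has {1,3,4,5}; column 3 has {2,3,4} → 6.
Cell (r4,c4): row 4 has {1,3,4,5,6}; column 4 has {5} → 2.
Cell (r5,c2): row 5 has {1,2,3}; column 2 has {1,2,3,4,6} → 5.
Cell (r6,c4): row 6 has {3,4,6}; column 4 has {2,5} → 1.
Cell (r6,c5): row 6 has {1,3,4,6}; column 5 has {1,3,4,5,6} → 2.
Cell (r1,c4): row 1 has {3,6}; column 4 has {1,2,5} → 4.
Cell (r1,c6): row 1 has {3,4,6}; column 6 has {1,2,3} → 5.
Cell (r3,c3): row 3 has {1,2}; column 3 has {2,3,4,6} → 5.
Cell (r5,c4): row 5 has {1,2,3,5}; column 4 has {1,2,4,5} → 6.
Cell (r5,c6): row 5 has {1,2,3,5,6}; column 6 has {1,2,3,5} → 4.
Cell (r6,c1): row 6 has {1,2,3,4,6}; column 1 has {1,3,6} → 5.
Cell (r1,c1): row 1 has {3,4,5,6}; column 1 has {1,3,5,6} → 2.
Cell (r1,c3): row 1 has {2,3,4,5,6}; column 3 has {2,3,4,5,6} → 1.
Cell (r3,c1): row 3 has {1,2,5}; column 1 has {1,2,3,5,6} → 4.
Cell (r3,c4): row 3 has {1,2,4,5}; column 4 has {1,2,4,5,6} → 3.
Cell (r3,c6): row 3 has {1,2,3,4,5}; column 6 has {1,2,3,4,5} → 6.

2 3 1 4 6 5 / 6 1 3 5 4 2 / 4 2 5 3 1 6 / 3 4 6 2 5 1 / 1 5 2 6 3 4 / 5 6 4 1 2 3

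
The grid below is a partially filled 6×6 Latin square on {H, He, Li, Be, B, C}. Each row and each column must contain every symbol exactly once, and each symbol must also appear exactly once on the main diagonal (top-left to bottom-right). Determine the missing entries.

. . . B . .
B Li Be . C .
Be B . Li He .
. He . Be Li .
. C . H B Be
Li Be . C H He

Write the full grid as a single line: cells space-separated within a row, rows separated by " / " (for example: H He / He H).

C H He B Be Li / B Li Be He C H / Be B H Li He C / H He C Be Li B / He C Li H B Be / Li Be B C H He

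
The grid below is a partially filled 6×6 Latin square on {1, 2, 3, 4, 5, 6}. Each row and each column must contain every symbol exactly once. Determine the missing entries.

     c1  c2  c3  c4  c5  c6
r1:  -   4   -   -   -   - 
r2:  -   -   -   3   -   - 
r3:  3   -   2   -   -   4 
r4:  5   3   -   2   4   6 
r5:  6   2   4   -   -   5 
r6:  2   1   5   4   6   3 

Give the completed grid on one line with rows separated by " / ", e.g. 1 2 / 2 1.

1 4 3 6 5 2 / 4 5 6 3 2 1 / 3 6 2 5 1 4 / 5 3 1 2 4 6 / 6 2 4 1 3 5 / 2 1 5 4 6 3

At row 1, column 1: row 1 has {4}; column 1 has {2,3,5,6}; that leaves 1.
At row 1, column 6: row 1 has {1,4}; column 6 has {3,4,5,6}; that leaves 2.
At row 2, column 1: row 2 has {3}; column 1 has {1,2,3,5,6}; that leaves 4.
At row 2, column 6: row 2 has {3,4}; column 6 has {2,3,4,5,6}; that leaves 1.
At row 4, column 3: row 4 has {2,3,4,5,6}; column 3 has {2,4,5}; that leaves 1.
At row 5, column 4: row 5 has {2,4,5,6}; column 4 has {2,3,4}; that leaves 1.
At row 5, column 5: row 5 has {1,2,4,5,6}; column 5 has {4,6}; that leaves 3.
At row 1, column 5: row 1 has {1,2,4}; column 5 has {3,4,6}; that leaves 5.
At row 2, column 3: row 2 has {1,3,4}; column 3 has {1,2,4,5}; that leaves 6.
At row 2, column 5: row 2 has {1,3,4,6}; column 5 has {3,4,5,6}; that leaves 2.
At row 3, column 5: row 3 has {2,3,4}; column 5 has {2,3,4,5,6}; that leaves 1.
At row 1, column 3: row 1 has {1,2,4,5}; column 3 has {1,2,4,5,6}; that leaves 3.
At row 1, column 4: row 1 has {1,2,3,4,5}; column 4 has {1,2,3,4}; that leaves 6.
At row 2, column 2: row 2 has {1,2,3,4,6}; column 2 has {1,2,3,4}; that leaves 5.
At row 3, column 2: row 3 has {1,2,3,4}; column 2 has {1,2,3,4,5}; that leaves 6.
At row 3, column 4: row 3 has {1,2,3,4,6}; column 4 has {1,2,3,4,6}; that leaves 5.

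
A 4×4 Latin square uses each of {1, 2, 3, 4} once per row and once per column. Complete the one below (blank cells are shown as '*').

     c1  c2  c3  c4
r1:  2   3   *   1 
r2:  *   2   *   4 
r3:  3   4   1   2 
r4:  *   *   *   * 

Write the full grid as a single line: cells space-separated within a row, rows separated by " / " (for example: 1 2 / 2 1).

At row 1, column 3: row 1 has {1,2,3}; column 3 has {1}; that leaves 4.
At row 2, column 1: row 2 has {2,4}; column 1 has {2,3}; that leaves 1.
At row 2, column 3: row 2 has {1,2,4}; column 3 has {1,4}; that leaves 3.
At row 4, column 1: row 4 is empty so far; column 1 has {1,2,3}; that leaves 4.
At row 4, column 2: row 4 has {4}; column 2 has {2,3,4}; that leaves 1.
At row 4, column 3: row 4 has {1,4}; column 3 has {1,3,4}; that leaves 2.
At row 4, column 4: row 4 has {1,2,4}; column 4 has {1,2,4}; that leaves 3.

2 3 4 1 / 1 2 3 4 / 3 4 1 2 / 4 1 2 3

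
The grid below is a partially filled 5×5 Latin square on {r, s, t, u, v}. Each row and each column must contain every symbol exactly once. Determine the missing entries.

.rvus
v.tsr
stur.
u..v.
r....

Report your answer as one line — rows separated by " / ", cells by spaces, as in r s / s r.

t r v u s / v u t s r / s t u r v / u s r v t / r v s t u

row 1 has {r,s,u,v}; column 1 has {r,s,u,v} — only t is left for (r1,c1).
row 2 has {r,s,t,v}; column 2 has {r,t} — only u is left for (r2,c2).
row 3 has {r,s,t,u}; column 5 has {r,s} — only v is left for (r3,c5).
row 4 has {u,v}; column 2 has {r,t,u} — only s is left for (r4,c2).
row 4 has {s,u,v}; column 3 has {t,u,v} — only r is left for (r4,c3).
row 4 has {r,s,u,v}; column 5 has {r,s,v} — only t is left for (r4,c5).
row 5 has {r}; column 2 has {r,s,t,u} — only v is left for (r5,c2).
row 5 has {r,v}; column 3 has {r,t,u,v} — only s is left for (r5,c3).
row 5 has {r,s,v}; column 4 has {r,s,u,v} — only t is left for (r5,c4).
row 5 has {r,s,t,v}; column 5 has {r,s,t,v} — only u is left for (r5,c5).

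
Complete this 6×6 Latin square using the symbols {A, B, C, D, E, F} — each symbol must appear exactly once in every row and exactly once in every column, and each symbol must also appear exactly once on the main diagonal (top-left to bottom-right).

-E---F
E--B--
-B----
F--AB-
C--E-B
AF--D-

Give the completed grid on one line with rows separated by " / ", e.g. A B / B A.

B E A D C F / E D F B A C / D B C F E A / F C E A B D / C A D E F B / A F B C D E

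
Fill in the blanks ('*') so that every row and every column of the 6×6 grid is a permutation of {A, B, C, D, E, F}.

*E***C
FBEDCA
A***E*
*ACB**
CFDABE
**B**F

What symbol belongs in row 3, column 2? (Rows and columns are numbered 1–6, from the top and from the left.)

(r1,c4) = F
(r3,c3) = F
(r3,c4) = C
(r4,c6) = D
(r6,c4) = E
(r1,c3) = A
(r1,c5) = D
(r3,c2) = D

D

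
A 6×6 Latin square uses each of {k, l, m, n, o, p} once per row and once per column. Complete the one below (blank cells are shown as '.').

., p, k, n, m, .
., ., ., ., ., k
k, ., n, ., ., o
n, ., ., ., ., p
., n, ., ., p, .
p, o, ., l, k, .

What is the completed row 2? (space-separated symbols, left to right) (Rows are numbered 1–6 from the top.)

m l p o n k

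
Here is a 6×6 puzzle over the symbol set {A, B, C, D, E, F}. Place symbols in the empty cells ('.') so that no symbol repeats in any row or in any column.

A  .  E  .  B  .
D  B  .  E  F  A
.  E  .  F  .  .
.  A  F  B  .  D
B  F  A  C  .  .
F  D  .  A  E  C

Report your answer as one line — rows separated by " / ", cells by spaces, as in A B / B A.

(r1,c2) = C
(r1,c4) = D
(r1,c6) = F
(r2,c3) = C
(r3,c1) = C
(r3,c6) = B
(r4,c1) = E
(r4,c5) = C
(r5,c5) = D
(r5,c6) = E
(r6,c3) = B
(r3,c3) = D
(r3,c5) = A

A C E D B F / D B C E F A / C E D F A B / E A F B C D / B F A C D E / F D B A E C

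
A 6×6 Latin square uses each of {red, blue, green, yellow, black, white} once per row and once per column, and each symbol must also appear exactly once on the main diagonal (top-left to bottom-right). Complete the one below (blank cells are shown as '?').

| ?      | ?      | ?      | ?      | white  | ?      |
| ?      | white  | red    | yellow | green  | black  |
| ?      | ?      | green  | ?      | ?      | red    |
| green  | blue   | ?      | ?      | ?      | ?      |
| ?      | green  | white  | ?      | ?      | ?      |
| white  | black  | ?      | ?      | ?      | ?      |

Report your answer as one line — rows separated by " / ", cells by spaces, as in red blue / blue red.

yellow red blue black white green / blue white red yellow green black / black yellow green white blue red / green blue black red yellow white / red green white blue black yellow / white black yellow green red blue

(r2,c1): row 2 has {red,green,yellow,black,white}; column 1 has {green,white}, so it must be blue.
(r3,c2): row 3 has {red,green}; column 2 has {blue,green,black,white}, so it must be yellow.
(r1,c2): row 1 has {white}; column 2 has {blue,green,yellow,black,white}, so it must be red.
(r3,c1): row 3 has {red,green,yellow}; column 1 has {blue,green,white}, so it must be black.
(r3,c5): row 3 has {red,green,yellow,black}; column 5 has {green,white}, so it must be blue.
(r1,c1): row 1 has {red,white}; column 1 has {blue,green,black,white}; the diagonal has {green,white}, so it must be yellow.
(r3,c4): row 3 has {red,blue,green,yellow,black}; column 4 has {yellow}, so it must be white.
(r5,c1): row 5 has {green,white}; column 1 has {blue,green,yellow,black,white}, so it must be red.
(r5,c5): row 5 has {red,green,white}; column 5 has {blue,green,white}; the diagonal has {green,yellow,white}, so it must be black.
(r6,c6): row 6 has {black,white}; column 6 has {red,black}; the diagonal has {green,yellow,black,white}, so it must be blue.
(r1,c6): row 1 has {red,yellow,white}; column 6 has {red,blue,black}, so it must be green.
(r4,c4): row 4 has {blue,green}; column 4 has {yellow,white}; the diagonal has {blue,green,yellow,black,white}, so it must be red.
(r4,c5): row 4 has {red,blue,green}; column 5 has {blue,green,black,white}, so it must be yellow.
(r4,c6): row 4 has {red,blue,green,yellow}; column 6 has {red,blue,green,black}, so it must be white.
(r5,c4): row 5 has {red,green,black,white}; column 4 has {red,yellow,white}, so it must be blue.
(r5,c6): row 5 has {red,blue,green,black,white}; column 6 has {red,blue,green,black,white}, so it must be yellow.
(r6,c3): row 6 has {blue,black,white}; column 3 has {red,green,white}, so it must be yellow.
(r6,c4): row 6 has {blue,yellow,black,white}; column 4 has {red,blue,yellow,white}, so it must be green.
(r6,c5): row 6 has {blue,green,yellow,black,white}; column 5 has {blue,green,yellow,black,white}, so it must be red.
(r1,c4): row 1 has {red,green,yellow,white}; column 4 has {red,blue,green,yellow,white}, so it must be black.
(r4,c3): row 4 has {red,blue,green,yellow,white}; column 3 has {red,green,yellow,white}, so it must be black.
(r1,c3): row 1 has {red,green,yellow,black,white}; column 3 has {red,green,yellow,black,white}, so it must be blue.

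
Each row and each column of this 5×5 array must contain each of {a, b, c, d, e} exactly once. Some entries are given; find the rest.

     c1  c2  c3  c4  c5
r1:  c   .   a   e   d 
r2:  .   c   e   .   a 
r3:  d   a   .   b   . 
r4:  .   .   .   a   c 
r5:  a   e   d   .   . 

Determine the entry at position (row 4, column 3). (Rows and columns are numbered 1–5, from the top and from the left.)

b

At row 1, column 2: row 1 has {a,c,d,e}; column 2 has {a,c,e}; that leaves b.
At row 2, column 1: row 2 has {a,c,e}; column 1 has {a,c,d}; that leaves b.
At row 2, column 4: row 2 has {a,b,c,e}; column 4 has {a,b,e}; that leaves d.
At row 3, column 3: row 3 has {a,b,d}; column 3 has {a,d,e}; that leaves c.
At row 3, column 5: row 3 has {a,b,c,d}; column 5 has {a,c,d}; that leaves e.
At row 4, column 1: row 4 has {a,c}; column 1 has {a,b,c,d}; that leaves e.
At row 4, column 2: row 4 has {a,c,e}; column 2 has {a,b,c,e}; that leaves d.
At row 4, column 3: row 4 has {a,c,d,e}; column 3 has {a,c,d,e}; that leaves b.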